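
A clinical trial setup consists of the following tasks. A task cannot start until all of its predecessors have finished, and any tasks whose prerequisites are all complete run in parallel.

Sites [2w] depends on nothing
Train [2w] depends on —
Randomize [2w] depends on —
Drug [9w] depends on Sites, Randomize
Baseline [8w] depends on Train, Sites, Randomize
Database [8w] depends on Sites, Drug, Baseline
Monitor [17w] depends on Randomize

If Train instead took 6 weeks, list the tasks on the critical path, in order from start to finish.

Actual critical path: Sites→Drug→Database = 2+9+8 = 19 ⇒ 19 weeks.
Train is off the critical path — its longest chain is 18 weeks, giving 1 of slack.
New critical path: Train→Baseline→Database = 6+8+8 = 22 ⇒ 22 weeks.

Train, Baseline, Database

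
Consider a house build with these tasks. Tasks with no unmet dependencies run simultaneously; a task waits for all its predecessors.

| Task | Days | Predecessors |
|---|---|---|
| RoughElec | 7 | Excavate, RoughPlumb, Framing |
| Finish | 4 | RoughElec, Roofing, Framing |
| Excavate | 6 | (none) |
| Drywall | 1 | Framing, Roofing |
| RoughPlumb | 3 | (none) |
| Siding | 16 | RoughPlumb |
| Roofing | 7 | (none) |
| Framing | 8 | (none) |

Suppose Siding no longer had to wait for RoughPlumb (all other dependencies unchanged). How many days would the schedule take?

With the dependency in place, Framing→RoughElec→Finish = 8+7+4 = 19 sets the finish at 19 days.
Without RoughPlumb→Siding, Siding's earliest start moves from 3 to 0.
The longest chain is now Framing→RoughElec→Finish = 8+7+4 = 19, so the schedule takes 19 days.

19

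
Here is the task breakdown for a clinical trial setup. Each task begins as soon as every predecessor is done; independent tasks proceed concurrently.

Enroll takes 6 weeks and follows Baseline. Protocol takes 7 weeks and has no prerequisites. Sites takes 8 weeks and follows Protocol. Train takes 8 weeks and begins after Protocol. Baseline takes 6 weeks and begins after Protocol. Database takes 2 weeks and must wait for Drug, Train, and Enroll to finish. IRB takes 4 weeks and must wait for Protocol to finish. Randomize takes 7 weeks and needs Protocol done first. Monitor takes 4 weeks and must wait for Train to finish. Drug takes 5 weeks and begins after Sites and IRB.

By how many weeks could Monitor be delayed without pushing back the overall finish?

The longest chain is Protocol→Sites→Drug→Database = 7+8+5+2 = 22; overall finish 22 weeks.
Monitor finishes as early as 19 and must finish by 22.
So Monitor can slip 22 − 19 = 3 weeks.

3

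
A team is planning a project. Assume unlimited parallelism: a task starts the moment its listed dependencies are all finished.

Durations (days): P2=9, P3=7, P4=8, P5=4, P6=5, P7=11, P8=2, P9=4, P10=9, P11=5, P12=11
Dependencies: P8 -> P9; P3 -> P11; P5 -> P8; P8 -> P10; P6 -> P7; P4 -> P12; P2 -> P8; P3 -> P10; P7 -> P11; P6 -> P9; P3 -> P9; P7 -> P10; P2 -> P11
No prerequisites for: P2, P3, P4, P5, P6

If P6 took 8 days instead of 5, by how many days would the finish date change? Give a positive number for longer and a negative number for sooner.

3

As given, the longest chain is P6→P7→P10 = 5+11+9 = 25, so the finish is 25 days.
P6 lies on that path, so at 8 days the path becomes 28 days.
The critical path is still P6→P7→P10; finish is now 28 days.
Change in finish: 28 − 25 = +3 days.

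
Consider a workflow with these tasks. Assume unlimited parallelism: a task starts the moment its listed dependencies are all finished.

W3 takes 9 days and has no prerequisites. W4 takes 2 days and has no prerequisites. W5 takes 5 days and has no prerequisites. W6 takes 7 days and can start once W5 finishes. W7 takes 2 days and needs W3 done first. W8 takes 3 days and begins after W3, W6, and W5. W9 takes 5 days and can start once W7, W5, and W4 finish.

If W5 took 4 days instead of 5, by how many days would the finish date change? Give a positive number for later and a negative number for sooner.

Baseline: W3→W7→W9 = 9+2+5 = 16 → 16 days.
W5 is off the critical path — its longest chain is 15 days, giving 1 of slack.
No other chain overtakes it, so the finish is 16 days.
Change in finish: 16 − 16 = +0 days.

0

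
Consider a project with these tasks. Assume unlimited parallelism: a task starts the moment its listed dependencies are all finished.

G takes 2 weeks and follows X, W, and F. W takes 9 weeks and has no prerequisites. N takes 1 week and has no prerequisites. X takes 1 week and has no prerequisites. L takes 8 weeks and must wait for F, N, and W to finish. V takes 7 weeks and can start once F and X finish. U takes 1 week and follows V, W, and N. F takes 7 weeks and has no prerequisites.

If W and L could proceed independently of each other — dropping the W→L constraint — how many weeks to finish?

15

Original critical path: W→L = 9+8 = 17 ⇒ 17 weeks.
Without W→L, L's earliest start moves from 9 to 7.
New critical path: F→L = 7+8 = 15 ⇒ 15 weeks.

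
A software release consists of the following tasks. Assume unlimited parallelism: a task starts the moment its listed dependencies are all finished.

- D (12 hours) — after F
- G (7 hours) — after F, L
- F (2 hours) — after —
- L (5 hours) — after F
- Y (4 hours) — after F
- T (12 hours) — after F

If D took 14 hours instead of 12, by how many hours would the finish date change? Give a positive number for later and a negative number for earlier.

2

Actual critical path: F→D = 2+12 = 14 ⇒ 14 hours.
Since D is critical, the +2 change carries straight to that chain (now 16 hours).
The critical path is still F→D; finish is now 16 hours.
Change in finish: 16 − 14 = +2 hours.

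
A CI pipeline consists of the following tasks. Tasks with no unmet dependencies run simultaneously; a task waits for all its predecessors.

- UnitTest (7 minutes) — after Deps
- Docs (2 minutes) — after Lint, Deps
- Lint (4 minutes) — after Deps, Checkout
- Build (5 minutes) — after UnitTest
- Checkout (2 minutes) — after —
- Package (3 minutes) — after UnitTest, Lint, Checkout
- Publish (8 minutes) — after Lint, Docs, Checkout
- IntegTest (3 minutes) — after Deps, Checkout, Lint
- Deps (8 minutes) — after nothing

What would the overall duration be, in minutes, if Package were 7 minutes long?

22

Baseline: Deps→Lint→Docs→Publish = 8+4+2+8 = 22 → 22 minutes.
Package has 4 minutes of float (longest path through it is 18).
That remains the longest chain; total 22 minutes.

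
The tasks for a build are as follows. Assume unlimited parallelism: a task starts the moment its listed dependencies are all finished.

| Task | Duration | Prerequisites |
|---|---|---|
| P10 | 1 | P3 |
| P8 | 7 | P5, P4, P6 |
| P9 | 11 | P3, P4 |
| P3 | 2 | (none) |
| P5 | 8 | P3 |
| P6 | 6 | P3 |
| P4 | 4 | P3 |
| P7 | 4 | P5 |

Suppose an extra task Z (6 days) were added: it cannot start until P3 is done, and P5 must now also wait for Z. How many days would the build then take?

23

Originally the build takes 17 days.
With Z inserted, P5 now waits for max(P3, Z).
New critical path: P3→Z→P5→P8 = 2+6+8+7 = 23 ⇒ 23 days.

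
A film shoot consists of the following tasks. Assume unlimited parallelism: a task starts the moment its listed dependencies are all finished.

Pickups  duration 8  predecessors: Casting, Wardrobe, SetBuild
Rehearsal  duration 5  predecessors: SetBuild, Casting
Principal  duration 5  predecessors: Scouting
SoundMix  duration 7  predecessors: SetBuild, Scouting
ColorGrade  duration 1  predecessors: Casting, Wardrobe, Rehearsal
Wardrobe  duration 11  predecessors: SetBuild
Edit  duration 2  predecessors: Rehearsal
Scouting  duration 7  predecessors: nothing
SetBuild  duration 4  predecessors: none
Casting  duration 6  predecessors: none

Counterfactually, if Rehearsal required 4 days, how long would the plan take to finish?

As given, the longest chain is SetBuild→Wardrobe→Pickups = 4+11+8 = 23, so the finish is 23 days.
Rehearsal is off the critical path — its longest chain is 13 days, giving 10 of slack.
The critical path is still SetBuild→Wardrobe→Pickups; finish is now 23 days.

23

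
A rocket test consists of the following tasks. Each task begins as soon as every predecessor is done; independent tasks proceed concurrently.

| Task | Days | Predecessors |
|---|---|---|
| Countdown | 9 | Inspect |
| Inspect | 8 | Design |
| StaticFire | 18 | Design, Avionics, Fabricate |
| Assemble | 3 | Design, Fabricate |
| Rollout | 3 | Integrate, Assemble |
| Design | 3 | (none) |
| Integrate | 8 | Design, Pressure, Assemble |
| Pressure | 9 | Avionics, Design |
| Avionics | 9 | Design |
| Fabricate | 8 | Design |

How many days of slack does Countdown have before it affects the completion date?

12

Design→Avionics→Pressure→Integrate→Rollout = 3+9+9+8+3 = 32 sets the makespan at 32 days.
Longest path through Countdown: 20 days (earliest finish 20, latest finish 32).
Slack of Countdown = 23 − 11 = 12 days.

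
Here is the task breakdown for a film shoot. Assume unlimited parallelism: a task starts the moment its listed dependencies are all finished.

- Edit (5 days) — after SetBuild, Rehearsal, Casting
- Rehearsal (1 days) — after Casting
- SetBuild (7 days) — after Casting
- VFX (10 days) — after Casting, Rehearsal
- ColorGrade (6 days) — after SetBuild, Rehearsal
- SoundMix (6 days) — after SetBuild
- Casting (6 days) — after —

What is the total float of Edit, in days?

Casting→SetBuild→SoundMix = 6+7+6 = 19 sets the makespan at 19 days.
Edit finishes as early as 18 and must finish by 19.
Float = 19 − 18 = 1.

1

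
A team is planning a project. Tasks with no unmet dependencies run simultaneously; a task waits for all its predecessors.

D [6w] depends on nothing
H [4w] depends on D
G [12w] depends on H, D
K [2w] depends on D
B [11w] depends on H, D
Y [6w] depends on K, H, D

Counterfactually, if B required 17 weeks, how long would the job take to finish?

As given, the longest chain is D→H→G = 6+4+12 = 22, so the finish is 22 weeks.
The longest path through B is only 21 weeks, so B has float 1.
Now D→H→B = 6+4+17 = 27 is longest, so the finish becomes 27 weeks.

27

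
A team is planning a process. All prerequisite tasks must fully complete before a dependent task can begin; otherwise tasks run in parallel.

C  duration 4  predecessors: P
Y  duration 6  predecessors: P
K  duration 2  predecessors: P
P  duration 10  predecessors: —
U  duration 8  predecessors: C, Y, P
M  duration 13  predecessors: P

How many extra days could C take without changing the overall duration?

2

The longest chain is P→Y→U = 10+6+8 = 24; overall finish 24 days.
Longest path through C: 22 days (earliest finish 14, latest finish 16).
So C can slip 16 − 14 = 2 days.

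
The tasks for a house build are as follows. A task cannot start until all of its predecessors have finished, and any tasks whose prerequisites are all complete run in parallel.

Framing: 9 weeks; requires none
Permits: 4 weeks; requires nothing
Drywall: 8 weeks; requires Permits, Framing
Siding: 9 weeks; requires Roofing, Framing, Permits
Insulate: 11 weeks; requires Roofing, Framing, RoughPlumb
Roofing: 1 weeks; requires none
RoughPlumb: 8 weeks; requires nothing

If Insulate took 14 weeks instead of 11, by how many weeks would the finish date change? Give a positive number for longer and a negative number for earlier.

As given, the longest chain is Framing→Insulate = 9+11 = 20, so the finish is 20 weeks.
Insulate is on the critical path; changing it to 14 makes that path 23 weeks.
The critical path is still Framing→Insulate; finish is now 23 weeks.
Change in finish: 23 − 20 = +3 weeks.

3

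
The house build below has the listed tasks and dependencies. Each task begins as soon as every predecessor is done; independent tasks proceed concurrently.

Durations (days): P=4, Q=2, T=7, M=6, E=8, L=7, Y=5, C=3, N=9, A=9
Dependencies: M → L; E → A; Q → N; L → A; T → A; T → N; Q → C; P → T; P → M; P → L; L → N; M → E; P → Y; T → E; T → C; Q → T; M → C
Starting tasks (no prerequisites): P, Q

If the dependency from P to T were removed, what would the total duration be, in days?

Original critical path: P→T→E→A = 4+7+8+9 = 28 ⇒ 28 days.
Without P→T, T's earliest start moves from 4 to 2.
The longest chain is now P→M→E→A = 4+6+8+9 = 27, so the house build takes 27 days.

27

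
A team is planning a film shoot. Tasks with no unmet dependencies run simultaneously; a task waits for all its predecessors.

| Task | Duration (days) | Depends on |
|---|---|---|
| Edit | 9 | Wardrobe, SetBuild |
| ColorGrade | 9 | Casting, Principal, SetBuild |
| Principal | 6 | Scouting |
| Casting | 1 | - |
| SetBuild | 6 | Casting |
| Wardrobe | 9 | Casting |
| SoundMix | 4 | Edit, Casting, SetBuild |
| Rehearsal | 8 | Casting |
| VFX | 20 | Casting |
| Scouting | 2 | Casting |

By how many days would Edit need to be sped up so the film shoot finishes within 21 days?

Current finish: 23 days; target: 21.
Edit is on every critical path, so each day cut from Edit cuts the finish by one (this holds down to a finish of 21).
Need 23 − 21 = 2 days off Edit → Edit becomes 7 days, finish becomes 21.

2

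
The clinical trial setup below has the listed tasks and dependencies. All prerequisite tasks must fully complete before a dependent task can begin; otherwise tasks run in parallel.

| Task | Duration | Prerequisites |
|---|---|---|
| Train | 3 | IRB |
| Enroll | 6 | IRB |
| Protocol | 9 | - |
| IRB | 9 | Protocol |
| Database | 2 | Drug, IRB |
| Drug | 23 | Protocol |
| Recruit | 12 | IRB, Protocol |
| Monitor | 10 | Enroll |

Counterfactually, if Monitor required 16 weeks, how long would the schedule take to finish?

The binding path is Protocol→IRB→Enroll→Monitor = 9+9+6+10 = 34; finish at 34 weeks.
Since Monitor is critical, the +6 change carries straight to that chain (now 40 weeks).
That remains the longest chain; total 40 weeks.

40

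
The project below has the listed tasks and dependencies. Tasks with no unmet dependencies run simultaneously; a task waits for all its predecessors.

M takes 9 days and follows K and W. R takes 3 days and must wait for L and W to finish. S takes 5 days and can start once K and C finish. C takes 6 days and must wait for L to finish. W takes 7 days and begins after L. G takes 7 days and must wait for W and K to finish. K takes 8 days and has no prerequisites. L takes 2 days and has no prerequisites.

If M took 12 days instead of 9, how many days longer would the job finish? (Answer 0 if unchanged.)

3

The binding path is L→W→M = 2+7+9 = 18; finish at 18 days.
Since M is critical, the +3 change carries straight to that chain (now 21 days).
No other chain overtakes it, so the finish is 21 days.
Change in finish: 21 − 18 = +3 days.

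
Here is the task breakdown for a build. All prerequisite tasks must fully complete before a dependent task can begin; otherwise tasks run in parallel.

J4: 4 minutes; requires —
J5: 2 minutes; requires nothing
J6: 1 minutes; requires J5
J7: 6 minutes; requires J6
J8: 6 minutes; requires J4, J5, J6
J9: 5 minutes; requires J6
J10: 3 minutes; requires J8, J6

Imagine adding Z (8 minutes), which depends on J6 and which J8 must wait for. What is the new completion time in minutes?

20

Originally the schedule takes 13 minutes.
With Z inserted, J8 now waits for max(J4, J5, J6, Z).
New critical path: J5→J6→Z→J8→J10 = 2+1+8+6+3 = 20 ⇒ 20 minutes.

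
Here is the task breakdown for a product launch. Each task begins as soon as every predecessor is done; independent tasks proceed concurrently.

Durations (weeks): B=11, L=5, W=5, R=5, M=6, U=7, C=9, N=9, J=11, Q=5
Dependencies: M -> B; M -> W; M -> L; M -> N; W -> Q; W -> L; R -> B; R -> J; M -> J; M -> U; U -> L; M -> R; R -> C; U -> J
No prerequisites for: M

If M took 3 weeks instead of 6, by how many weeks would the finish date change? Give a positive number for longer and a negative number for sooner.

Actual critical path: M→U→J = 6+7+11 = 24 ⇒ 24 weeks.
M lies on that path, so at 3 weeks the path becomes 21 weeks.
The critical path is still M→U→J; finish is now 21 weeks.
Change in finish: 21 − 24 = -3 weeks.

-3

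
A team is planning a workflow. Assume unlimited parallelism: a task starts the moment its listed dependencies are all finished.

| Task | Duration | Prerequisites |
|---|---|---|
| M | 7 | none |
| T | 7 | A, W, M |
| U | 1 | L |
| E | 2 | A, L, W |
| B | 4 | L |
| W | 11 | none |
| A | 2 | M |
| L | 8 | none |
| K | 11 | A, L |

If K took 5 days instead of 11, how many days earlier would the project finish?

2

The binding path is M→A→K = 7+2+11 = 20; finish at 20 days.
K is on the critical path; changing it to 5 makes that path 14 days.
The binding chain switches to W→T = 11+7 = 18; finish 18 days.
Change in finish: 18 − 20 = -2 days.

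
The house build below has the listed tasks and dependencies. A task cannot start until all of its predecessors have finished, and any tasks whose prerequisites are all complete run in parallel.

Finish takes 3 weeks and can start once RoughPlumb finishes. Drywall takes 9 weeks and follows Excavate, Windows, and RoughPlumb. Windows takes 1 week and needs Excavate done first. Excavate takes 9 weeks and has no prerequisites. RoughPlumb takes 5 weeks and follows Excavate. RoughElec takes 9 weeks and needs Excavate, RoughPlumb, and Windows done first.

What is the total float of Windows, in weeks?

4

Critical path: Excavate→RoughPlumb→RoughElec = 9+5+9 = 23, so the finish is 23 weeks.
Longest path through Windows: 19 weeks (earliest finish 10, latest finish 14).
Float = 23 − 19 = 4.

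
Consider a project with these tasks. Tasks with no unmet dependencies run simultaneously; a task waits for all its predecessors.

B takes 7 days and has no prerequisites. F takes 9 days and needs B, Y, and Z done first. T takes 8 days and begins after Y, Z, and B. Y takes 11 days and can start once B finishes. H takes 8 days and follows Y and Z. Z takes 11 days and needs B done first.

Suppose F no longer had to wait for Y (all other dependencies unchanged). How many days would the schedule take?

27

Original critical path: B→Y→F = 7+11+9 = 27 ⇒ 27 days.
Dropping Y→F doesn't change F's earliest start (18); another predecessor still binds.
After: B→Z→F = 7+11+9 = 27 → 27 days.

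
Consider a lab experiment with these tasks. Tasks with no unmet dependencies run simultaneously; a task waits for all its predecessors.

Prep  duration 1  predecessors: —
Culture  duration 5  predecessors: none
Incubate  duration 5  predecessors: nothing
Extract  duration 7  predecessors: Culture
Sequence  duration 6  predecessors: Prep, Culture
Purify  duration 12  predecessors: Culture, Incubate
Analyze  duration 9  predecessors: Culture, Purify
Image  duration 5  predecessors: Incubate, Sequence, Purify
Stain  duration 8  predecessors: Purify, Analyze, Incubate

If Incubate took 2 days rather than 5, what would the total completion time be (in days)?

34

Critical path before the change: Incubate→Purify→Analyze→Stain = 5+12+9+8 = 34 giving 34 days.
Incubate lies on that path, so at 2 days the path becomes 31 days.
New critical path: Culture→Purify→Analyze→Stain = 5+12+9+8 = 34 ⇒ 34 days.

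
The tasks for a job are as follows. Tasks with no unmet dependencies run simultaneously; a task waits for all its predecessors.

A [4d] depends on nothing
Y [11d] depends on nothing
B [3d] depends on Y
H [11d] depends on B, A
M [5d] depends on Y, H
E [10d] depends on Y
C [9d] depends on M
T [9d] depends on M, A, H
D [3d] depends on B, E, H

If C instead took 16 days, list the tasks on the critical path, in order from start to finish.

Critical path before the change: Y→B→H→M→C = 11+3+11+5+9 = 39 giving 39 days.
C is on the critical path; changing it to 16 makes that path 46 days.
That remains the longest chain; total 46 days.

Y, B, H, M, C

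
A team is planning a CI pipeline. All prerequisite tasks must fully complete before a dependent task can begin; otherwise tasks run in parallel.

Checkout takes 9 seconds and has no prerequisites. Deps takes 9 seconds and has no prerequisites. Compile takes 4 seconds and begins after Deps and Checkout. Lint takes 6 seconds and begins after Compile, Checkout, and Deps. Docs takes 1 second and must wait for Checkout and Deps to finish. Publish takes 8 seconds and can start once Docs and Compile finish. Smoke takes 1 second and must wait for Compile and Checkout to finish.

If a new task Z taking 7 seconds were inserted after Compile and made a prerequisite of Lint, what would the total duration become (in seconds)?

Originally the plan takes 21 seconds.
With Z inserted, Lint now waits for max(Compile, Checkout, Deps, Z).
New critical path: Checkout→Compile→Z→Lint = 9+4+7+6 = 26 ⇒ 26 seconds.

26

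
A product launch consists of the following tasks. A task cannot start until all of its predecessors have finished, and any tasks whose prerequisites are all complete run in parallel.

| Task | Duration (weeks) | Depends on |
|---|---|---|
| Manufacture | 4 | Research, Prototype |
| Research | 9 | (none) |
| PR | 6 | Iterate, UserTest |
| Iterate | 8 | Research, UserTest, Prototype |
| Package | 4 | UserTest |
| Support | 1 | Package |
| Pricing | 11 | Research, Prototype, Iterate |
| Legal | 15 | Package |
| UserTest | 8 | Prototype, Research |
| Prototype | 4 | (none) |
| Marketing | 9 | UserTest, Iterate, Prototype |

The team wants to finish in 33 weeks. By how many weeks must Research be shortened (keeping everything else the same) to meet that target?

Current finish: 36 weeks; target: 33.
Research is on every critical path, so each week cut from Research cuts the finish by one (this holds down to a finish of 31).
Need 36 − 33 = 3 weeks off Research → Research becomes 6 weeks, finish becomes 33.

3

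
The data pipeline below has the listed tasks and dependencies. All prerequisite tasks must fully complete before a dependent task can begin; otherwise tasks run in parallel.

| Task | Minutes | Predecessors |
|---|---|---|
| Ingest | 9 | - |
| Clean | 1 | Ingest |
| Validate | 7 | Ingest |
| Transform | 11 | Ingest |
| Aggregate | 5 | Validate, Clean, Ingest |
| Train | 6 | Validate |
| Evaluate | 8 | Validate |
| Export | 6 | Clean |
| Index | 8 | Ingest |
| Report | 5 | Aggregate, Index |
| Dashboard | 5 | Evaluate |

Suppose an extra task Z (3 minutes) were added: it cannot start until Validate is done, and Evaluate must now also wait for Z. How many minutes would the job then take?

Originally the job takes 29 minutes.
With Z inserted, Evaluate now waits for max(Validate, Z).
New critical path: Ingest→Validate→Z→Evaluate→Dashboard = 9+7+3+8+5 = 32 ⇒ 32 minutes.

32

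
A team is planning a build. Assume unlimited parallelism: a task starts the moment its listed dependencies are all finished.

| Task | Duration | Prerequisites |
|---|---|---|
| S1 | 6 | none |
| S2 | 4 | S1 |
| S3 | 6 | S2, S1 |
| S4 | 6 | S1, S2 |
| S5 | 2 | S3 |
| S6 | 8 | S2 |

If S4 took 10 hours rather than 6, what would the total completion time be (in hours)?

20

As given, the longest chain is S1→S2→S3→S5 = 6+4+6+2 = 18, so the finish is 18 hours.
S4 has 2 hours of float (longest path through it is 16).
The binding chain switches to S1→S2→S4 = 6+4+10 = 20; finish 20 hours.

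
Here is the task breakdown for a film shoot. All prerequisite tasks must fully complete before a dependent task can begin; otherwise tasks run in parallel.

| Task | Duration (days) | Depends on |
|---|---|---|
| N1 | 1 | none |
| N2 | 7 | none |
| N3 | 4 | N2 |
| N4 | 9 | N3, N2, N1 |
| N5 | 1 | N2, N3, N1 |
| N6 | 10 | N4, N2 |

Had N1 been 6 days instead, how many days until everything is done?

30

Baseline: N2→N3→N4→N6 = 7+4+9+10 = 30 → 30 days.
N1 has 10 days of float (longest path through it is 20).
That remains the longest chain; total 30 days.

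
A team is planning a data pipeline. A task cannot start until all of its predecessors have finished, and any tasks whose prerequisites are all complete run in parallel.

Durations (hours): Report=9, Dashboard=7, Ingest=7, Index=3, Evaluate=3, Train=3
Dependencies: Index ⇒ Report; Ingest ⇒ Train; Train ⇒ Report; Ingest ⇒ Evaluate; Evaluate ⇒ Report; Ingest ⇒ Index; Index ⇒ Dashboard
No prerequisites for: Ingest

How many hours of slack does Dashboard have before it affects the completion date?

Critical path: Ingest→Train→Report = 7+3+9 = 19, so the finish is 19 hours.
Dashboard finishes as early as 17 and must finish by 19.
Slack of Dashboard = 12 − 10 = 2 hours.

2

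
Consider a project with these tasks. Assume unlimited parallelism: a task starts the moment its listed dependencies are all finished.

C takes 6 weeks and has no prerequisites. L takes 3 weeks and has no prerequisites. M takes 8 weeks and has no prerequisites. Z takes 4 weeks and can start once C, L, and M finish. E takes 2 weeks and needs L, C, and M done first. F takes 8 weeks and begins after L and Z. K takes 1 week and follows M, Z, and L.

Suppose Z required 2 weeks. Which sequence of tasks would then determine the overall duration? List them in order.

M, Z, F

As given, the longest chain is M→Z→F = 8+4+8 = 20, so the finish is 20 weeks.
Since Z is critical, the -2 change carries straight to that chain (now 18 weeks).
The critical path is still M→Z→F; finish is now 18 weeks.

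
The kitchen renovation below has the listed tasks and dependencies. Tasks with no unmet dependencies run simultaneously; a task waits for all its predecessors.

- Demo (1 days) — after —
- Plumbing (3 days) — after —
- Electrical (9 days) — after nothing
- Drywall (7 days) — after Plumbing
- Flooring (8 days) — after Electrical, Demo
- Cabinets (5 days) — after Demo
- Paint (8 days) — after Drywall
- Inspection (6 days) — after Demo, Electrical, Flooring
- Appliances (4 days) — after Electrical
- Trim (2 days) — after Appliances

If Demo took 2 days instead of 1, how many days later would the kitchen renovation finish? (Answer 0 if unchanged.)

0

Critical path before the change: Electrical→Flooring→Inspection = 9+8+6 = 23 giving 23 days.
The longest path through Demo is only 15 days, so Demo has float 8.
The critical path is still Electrical→Flooring→Inspection; finish is now 23 days.
Change in finish: 23 − 23 = +0 days.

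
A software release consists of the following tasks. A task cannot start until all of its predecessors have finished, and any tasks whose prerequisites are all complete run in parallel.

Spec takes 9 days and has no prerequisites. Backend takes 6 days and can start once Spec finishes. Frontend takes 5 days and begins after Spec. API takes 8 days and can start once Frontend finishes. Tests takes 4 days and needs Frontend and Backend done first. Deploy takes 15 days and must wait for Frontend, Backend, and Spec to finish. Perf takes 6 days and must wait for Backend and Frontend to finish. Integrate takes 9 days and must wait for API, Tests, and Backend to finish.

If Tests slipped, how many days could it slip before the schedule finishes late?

Critical path: Spec→Frontend→API→Integrate = 9+5+8+9 = 31, so the finish is 31 days.
Tests finishes as early as 19 and must finish by 22.
So Tests can slip 22 − 19 = 3 days.

3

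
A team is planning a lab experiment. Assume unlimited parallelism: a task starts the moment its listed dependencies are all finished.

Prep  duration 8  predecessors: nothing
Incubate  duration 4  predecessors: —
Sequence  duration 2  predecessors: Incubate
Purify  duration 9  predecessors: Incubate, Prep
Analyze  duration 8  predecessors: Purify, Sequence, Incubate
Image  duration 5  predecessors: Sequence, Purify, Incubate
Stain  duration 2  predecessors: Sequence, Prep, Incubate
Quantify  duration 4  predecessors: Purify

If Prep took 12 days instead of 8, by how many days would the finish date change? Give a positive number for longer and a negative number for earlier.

Actual critical path: Prep→Purify→Analyze = 8+9+8 = 25 ⇒ 25 days.
Prep lies on that path, so at 12 days the path becomes 29 days.
No other chain overtakes it, so the finish is 29 days.
Change in finish: 29 − 25 = +4 days.

4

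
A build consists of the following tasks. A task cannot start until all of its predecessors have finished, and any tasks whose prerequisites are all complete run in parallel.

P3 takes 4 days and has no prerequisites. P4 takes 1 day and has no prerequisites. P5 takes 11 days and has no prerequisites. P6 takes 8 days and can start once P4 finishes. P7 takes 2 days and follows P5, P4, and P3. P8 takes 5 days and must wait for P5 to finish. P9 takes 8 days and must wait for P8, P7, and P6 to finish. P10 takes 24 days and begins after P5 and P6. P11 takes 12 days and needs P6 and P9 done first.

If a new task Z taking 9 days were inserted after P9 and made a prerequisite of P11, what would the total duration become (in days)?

Originally the build takes 36 days.
With Z inserted, P11 now waits for max(P6, P9, Z).
New critical path: P5→P8→P9→Z→P11 = 11+5+8+9+12 = 45 ⇒ 45 days.

45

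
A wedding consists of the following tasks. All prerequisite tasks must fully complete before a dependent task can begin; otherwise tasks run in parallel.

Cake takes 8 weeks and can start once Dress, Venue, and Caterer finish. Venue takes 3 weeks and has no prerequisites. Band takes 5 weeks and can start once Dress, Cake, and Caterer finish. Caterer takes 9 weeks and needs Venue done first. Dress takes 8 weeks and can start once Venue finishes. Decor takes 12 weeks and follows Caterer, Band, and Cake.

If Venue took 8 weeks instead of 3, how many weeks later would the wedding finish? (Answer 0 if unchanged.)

5

Actual critical path: Venue→Caterer→Cake→Band→Decor = 3+9+8+5+12 = 37 ⇒ 37 weeks.
Venue is on the critical path; changing it to 8 makes that path 42 weeks.
No other chain overtakes it, so the finish is 42 weeks.
Change in finish: 42 − 37 = +5 weeks.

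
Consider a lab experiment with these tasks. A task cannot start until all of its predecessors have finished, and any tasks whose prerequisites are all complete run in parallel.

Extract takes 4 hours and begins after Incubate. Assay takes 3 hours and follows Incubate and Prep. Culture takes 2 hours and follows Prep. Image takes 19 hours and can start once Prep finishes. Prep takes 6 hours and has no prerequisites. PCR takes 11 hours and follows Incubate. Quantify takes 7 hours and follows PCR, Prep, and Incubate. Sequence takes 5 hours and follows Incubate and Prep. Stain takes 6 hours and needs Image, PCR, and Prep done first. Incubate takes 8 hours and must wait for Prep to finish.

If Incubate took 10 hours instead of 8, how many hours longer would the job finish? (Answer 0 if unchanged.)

2

The binding path is Prep→Incubate→PCR→Quantify = 6+8+11+7 = 32; finish at 32 hours.
Since Incubate is critical, the +2 change carries straight to that chain (now 34 hours).
That remains the longest chain; total 34 hours.
Change in finish: 34 − 32 = +2 hours.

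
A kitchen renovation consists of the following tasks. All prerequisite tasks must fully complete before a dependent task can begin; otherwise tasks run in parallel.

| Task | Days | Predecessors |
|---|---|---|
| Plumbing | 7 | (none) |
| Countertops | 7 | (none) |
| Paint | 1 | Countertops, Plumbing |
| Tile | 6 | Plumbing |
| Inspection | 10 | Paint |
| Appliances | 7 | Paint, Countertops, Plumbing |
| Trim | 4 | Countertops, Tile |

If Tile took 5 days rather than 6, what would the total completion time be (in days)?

18

Baseline: Plumbing→Paint→Inspection = 7+1+10 = 18 → 18 days.
Tile has 1 day of float (longest path through it is 17).
That remains the longest chain; total 18 days.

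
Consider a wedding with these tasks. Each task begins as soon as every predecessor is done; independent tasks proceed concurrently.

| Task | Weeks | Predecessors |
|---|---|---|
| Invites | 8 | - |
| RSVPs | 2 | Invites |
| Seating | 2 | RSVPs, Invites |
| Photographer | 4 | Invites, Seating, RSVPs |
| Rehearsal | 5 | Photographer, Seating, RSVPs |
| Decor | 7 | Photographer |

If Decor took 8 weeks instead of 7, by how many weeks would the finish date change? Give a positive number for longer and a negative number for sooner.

The binding path is Invites→RSVPs→Seating→Photographer→Decor = 8+2+2+4+7 = 23; finish at 23 weeks.
Decor lies on that path, so at 8 weeks the path becomes 24 weeks.
That remains the longest chain; total 24 weeks.
Change in finish: 24 − 23 = +1 weeks.

1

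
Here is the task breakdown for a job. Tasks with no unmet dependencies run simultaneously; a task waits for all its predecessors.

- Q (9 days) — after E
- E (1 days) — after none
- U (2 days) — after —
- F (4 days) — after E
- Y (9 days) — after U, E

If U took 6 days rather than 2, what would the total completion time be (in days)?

15

Critical path before the change: U→Y = 2+9 = 11 giving 11 days.
U lies on that path, so at 6 days the path becomes 15 days.
That remains the longest chain; total 15 days.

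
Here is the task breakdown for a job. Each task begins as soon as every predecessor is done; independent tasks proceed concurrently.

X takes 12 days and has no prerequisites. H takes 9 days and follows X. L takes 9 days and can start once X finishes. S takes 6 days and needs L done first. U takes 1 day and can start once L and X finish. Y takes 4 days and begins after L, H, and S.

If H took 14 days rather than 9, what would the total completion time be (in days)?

31

Baseline: X→L→S→Y = 12+9+6+4 = 31 → 31 days.
The longest path through H is only 25 days, so H has float 6.
That remains the longest chain; total 31 days.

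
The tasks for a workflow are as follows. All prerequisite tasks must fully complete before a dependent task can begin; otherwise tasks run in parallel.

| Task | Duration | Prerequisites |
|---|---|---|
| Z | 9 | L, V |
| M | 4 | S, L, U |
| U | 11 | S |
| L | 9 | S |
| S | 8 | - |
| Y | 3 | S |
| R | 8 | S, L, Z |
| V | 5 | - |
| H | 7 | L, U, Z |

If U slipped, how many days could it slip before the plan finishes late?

8

Critical path: S→L→Z→R = 8+9+9+8 = 34, so the finish is 34 days.
Longest path through U: 26 days (earliest finish 19, latest finish 27).
So U can slip 27 − 19 = 8 days.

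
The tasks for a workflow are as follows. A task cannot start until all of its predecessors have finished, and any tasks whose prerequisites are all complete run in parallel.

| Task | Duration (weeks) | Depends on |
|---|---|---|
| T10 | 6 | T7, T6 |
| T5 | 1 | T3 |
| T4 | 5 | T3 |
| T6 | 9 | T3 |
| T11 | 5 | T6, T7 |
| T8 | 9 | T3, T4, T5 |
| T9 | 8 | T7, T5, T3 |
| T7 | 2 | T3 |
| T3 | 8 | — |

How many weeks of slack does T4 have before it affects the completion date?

Critical path: T3→T6→T10 = 8+9+6 = 23, so the finish is 23 weeks.
The longest chain containing T4 totals 22 weeks.
Float = 23 − 22 = 1.

1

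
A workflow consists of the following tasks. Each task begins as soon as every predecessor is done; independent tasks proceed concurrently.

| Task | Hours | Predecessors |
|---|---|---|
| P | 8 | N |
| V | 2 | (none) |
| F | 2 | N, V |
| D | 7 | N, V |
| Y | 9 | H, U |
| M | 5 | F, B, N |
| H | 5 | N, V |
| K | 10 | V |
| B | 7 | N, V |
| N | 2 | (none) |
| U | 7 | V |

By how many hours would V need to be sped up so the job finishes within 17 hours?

Current finish: 18 hours; target: 17.
V is on every critical path, so each hour cut from V cuts the finish by one (this holds down to a finish of 17).
Need 18 − 17 = 1 hour off V → V becomes 1 hour, finish becomes 17.

1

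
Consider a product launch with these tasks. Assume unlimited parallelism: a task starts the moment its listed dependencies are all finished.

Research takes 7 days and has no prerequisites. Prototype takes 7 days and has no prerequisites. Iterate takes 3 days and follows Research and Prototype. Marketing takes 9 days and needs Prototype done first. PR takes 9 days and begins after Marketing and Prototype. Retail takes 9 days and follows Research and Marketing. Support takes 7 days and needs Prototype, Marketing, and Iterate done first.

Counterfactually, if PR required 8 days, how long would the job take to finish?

The binding path is Prototype→Marketing→PR = 7+9+9 = 25; finish at 25 days.
PR is on the critical path; changing it to 8 makes that path 24 days.
Now Prototype→Marketing→Retail = 7+9+9 = 25 is longest, so the finish becomes 25 days.

25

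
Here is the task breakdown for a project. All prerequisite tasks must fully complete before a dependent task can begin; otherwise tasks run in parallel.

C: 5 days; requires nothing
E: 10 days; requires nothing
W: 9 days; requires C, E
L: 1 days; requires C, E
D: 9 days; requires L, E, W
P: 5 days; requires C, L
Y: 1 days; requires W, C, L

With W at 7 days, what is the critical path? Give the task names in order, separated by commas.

E, W, D

Actual critical path: E→W→D = 10+9+9 = 28 ⇒ 28 days.
Since W is critical, the -2 change carries straight to that chain (now 26 days).
No other chain overtakes it, so the finish is 26 days.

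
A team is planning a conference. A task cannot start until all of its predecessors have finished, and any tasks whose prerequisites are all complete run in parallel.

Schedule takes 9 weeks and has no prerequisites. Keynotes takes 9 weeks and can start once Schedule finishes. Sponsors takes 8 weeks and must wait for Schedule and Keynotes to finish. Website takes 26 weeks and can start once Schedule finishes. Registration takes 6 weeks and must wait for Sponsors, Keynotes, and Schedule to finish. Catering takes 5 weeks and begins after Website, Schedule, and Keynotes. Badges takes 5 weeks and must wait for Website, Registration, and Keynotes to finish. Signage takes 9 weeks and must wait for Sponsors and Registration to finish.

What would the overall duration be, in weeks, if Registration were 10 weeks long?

Baseline: Schedule→Keynotes→Sponsors→Registration→Signage = 9+9+8+6+9 = 41 → 41 weeks.
Since Registration is critical, the +4 change carries straight to that chain (now 45 weeks).
No other chain overtakes it, so the finish is 45 weeks.

45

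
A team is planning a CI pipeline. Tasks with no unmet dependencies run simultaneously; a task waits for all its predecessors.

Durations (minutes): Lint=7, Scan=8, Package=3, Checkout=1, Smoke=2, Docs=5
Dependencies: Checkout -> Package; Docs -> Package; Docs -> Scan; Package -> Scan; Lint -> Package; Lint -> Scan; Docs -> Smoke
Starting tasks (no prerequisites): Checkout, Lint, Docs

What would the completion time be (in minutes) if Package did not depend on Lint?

16

Before: longest chain Lint→Package→Scan = 7+3+8 = 18, finish 18.
Without Lint→Package, Package's earliest start moves from 7 to 5.
After: Docs→Package→Scan = 5+3+8 = 16 → 16 minutes.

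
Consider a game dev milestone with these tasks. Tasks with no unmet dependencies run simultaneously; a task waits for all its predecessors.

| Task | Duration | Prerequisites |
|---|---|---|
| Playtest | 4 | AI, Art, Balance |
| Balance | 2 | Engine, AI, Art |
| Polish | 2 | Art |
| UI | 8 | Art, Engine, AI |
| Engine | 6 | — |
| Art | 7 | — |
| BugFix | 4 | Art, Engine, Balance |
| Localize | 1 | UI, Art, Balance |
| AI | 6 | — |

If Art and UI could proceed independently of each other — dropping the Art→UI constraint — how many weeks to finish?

Before: longest chain Art→UI→Localize = 7+8+1 = 16, finish 16.
Without Art→UI, UI's earliest start moves from 7 to 6.
The longest chain is now Engine→UI→Localize = 6+8+1 = 15, so the job takes 15 weeks.

15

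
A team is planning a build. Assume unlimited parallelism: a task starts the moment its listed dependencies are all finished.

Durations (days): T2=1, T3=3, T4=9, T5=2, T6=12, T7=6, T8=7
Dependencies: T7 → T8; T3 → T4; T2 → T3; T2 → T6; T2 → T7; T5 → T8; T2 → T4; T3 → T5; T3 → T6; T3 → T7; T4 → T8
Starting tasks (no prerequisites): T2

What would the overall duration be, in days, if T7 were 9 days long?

As given, the longest chain is T2→T3→T4→T8 = 1+3+9+7 = 20, so the finish is 20 days.
T7 is off the critical path — its longest chain is 17 days, giving 3 of slack.
No other chain overtakes it, so the finish is 20 days.

20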